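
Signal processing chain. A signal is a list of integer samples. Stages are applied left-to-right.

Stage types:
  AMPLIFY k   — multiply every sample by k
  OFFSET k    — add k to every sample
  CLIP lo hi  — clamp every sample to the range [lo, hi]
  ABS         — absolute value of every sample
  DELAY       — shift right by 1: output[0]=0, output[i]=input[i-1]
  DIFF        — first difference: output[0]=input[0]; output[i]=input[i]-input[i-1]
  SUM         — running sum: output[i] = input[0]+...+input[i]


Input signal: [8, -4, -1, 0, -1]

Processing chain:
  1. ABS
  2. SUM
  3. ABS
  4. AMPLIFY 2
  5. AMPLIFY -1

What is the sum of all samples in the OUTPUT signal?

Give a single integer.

Input: [8, -4, -1, 0, -1]
Stage 1 (ABS): |8|=8, |-4|=4, |-1|=1, |0|=0, |-1|=1 -> [8, 4, 1, 0, 1]
Stage 2 (SUM): sum[0..0]=8, sum[0..1]=12, sum[0..2]=13, sum[0..3]=13, sum[0..4]=14 -> [8, 12, 13, 13, 14]
Stage 3 (ABS): |8|=8, |12|=12, |13|=13, |13|=13, |14|=14 -> [8, 12, 13, 13, 14]
Stage 4 (AMPLIFY 2): 8*2=16, 12*2=24, 13*2=26, 13*2=26, 14*2=28 -> [16, 24, 26, 26, 28]
Stage 5 (AMPLIFY -1): 16*-1=-16, 24*-1=-24, 26*-1=-26, 26*-1=-26, 28*-1=-28 -> [-16, -24, -26, -26, -28]
Output sum: -120

Answer: -120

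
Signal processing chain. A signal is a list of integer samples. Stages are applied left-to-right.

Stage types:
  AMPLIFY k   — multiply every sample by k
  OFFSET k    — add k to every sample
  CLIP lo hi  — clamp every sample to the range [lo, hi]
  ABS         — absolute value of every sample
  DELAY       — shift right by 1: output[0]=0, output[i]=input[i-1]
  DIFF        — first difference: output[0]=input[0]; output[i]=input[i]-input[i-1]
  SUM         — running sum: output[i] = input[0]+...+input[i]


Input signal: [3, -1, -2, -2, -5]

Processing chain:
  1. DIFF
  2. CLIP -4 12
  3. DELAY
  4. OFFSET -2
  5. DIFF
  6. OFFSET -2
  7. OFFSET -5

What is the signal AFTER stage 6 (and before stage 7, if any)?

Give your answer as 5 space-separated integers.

Input: [3, -1, -2, -2, -5]
Stage 1 (DIFF): s[0]=3, -1-3=-4, -2--1=-1, -2--2=0, -5--2=-3 -> [3, -4, -1, 0, -3]
Stage 2 (CLIP -4 12): clip(3,-4,12)=3, clip(-4,-4,12)=-4, clip(-1,-4,12)=-1, clip(0,-4,12)=0, clip(-3,-4,12)=-3 -> [3, -4, -1, 0, -3]
Stage 3 (DELAY): [0, 3, -4, -1, 0] = [0, 3, -4, -1, 0] -> [0, 3, -4, -1, 0]
Stage 4 (OFFSET -2): 0+-2=-2, 3+-2=1, -4+-2=-6, -1+-2=-3, 0+-2=-2 -> [-2, 1, -6, -3, -2]
Stage 5 (DIFF): s[0]=-2, 1--2=3, -6-1=-7, -3--6=3, -2--3=1 -> [-2, 3, -7, 3, 1]
Stage 6 (OFFSET -2): -2+-2=-4, 3+-2=1, -7+-2=-9, 3+-2=1, 1+-2=-1 -> [-4, 1, -9, 1, -1]

Answer: -4 1 -9 1 -1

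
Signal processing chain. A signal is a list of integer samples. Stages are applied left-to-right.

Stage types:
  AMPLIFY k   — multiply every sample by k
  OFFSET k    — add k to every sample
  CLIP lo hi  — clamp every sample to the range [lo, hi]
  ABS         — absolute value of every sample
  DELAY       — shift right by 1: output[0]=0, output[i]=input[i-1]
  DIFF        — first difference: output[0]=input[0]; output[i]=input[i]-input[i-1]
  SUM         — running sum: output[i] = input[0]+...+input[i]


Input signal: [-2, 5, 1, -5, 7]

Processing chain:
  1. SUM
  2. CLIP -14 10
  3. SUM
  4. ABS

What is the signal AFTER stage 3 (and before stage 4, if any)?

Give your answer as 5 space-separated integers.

Answer: -2 1 5 4 10

Derivation:
Input: [-2, 5, 1, -5, 7]
Stage 1 (SUM): sum[0..0]=-2, sum[0..1]=3, sum[0..2]=4, sum[0..3]=-1, sum[0..4]=6 -> [-2, 3, 4, -1, 6]
Stage 2 (CLIP -14 10): clip(-2,-14,10)=-2, clip(3,-14,10)=3, clip(4,-14,10)=4, clip(-1,-14,10)=-1, clip(6,-14,10)=6 -> [-2, 3, 4, -1, 6]
Stage 3 (SUM): sum[0..0]=-2, sum[0..1]=1, sum[0..2]=5, sum[0..3]=4, sum[0..4]=10 -> [-2, 1, 5, 4, 10]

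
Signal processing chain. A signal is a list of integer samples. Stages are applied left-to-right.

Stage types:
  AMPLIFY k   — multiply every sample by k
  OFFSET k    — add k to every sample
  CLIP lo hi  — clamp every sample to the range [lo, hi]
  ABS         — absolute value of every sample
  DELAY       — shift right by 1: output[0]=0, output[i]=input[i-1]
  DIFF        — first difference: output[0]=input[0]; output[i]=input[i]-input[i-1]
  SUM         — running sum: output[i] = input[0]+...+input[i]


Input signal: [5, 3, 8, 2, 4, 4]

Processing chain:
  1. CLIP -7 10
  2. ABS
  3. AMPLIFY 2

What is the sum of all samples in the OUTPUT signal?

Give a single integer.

Input: [5, 3, 8, 2, 4, 4]
Stage 1 (CLIP -7 10): clip(5,-7,10)=5, clip(3,-7,10)=3, clip(8,-7,10)=8, clip(2,-7,10)=2, clip(4,-7,10)=4, clip(4,-7,10)=4 -> [5, 3, 8, 2, 4, 4]
Stage 2 (ABS): |5|=5, |3|=3, |8|=8, |2|=2, |4|=4, |4|=4 -> [5, 3, 8, 2, 4, 4]
Stage 3 (AMPLIFY 2): 5*2=10, 3*2=6, 8*2=16, 2*2=4, 4*2=8, 4*2=8 -> [10, 6, 16, 4, 8, 8]
Output sum: 52

Answer: 52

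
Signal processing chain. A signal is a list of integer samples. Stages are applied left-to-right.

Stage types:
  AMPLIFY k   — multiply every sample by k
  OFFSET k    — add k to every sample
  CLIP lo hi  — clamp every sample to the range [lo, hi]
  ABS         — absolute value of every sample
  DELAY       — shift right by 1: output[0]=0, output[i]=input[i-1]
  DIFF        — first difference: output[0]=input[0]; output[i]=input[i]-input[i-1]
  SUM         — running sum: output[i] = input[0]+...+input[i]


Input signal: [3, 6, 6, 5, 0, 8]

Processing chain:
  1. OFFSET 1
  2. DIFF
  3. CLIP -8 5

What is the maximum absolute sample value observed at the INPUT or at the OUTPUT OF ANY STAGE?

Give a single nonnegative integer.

Answer: 9

Derivation:
Input: [3, 6, 6, 5, 0, 8] (max |s|=8)
Stage 1 (OFFSET 1): 3+1=4, 6+1=7, 6+1=7, 5+1=6, 0+1=1, 8+1=9 -> [4, 7, 7, 6, 1, 9] (max |s|=9)
Stage 2 (DIFF): s[0]=4, 7-4=3, 7-7=0, 6-7=-1, 1-6=-5, 9-1=8 -> [4, 3, 0, -1, -5, 8] (max |s|=8)
Stage 3 (CLIP -8 5): clip(4,-8,5)=4, clip(3,-8,5)=3, clip(0,-8,5)=0, clip(-1,-8,5)=-1, clip(-5,-8,5)=-5, clip(8,-8,5)=5 -> [4, 3, 0, -1, -5, 5] (max |s|=5)
Overall max amplitude: 9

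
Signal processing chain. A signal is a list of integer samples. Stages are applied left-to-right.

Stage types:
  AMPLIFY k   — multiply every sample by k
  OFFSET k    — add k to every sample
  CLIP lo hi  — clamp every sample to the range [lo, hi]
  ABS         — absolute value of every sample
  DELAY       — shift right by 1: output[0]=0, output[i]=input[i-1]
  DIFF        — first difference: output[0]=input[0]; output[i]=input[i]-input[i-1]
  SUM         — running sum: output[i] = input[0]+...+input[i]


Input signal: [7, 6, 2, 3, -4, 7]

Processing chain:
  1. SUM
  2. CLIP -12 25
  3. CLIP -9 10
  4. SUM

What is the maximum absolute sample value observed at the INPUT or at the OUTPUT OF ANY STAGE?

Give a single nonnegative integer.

Answer: 57

Derivation:
Input: [7, 6, 2, 3, -4, 7] (max |s|=7)
Stage 1 (SUM): sum[0..0]=7, sum[0..1]=13, sum[0..2]=15, sum[0..3]=18, sum[0..4]=14, sum[0..5]=21 -> [7, 13, 15, 18, 14, 21] (max |s|=21)
Stage 2 (CLIP -12 25): clip(7,-12,25)=7, clip(13,-12,25)=13, clip(15,-12,25)=15, clip(18,-12,25)=18, clip(14,-12,25)=14, clip(21,-12,25)=21 -> [7, 13, 15, 18, 14, 21] (max |s|=21)
Stage 3 (CLIP -9 10): clip(7,-9,10)=7, clip(13,-9,10)=10, clip(15,-9,10)=10, clip(18,-9,10)=10, clip(14,-9,10)=10, clip(21,-9,10)=10 -> [7, 10, 10, 10, 10, 10] (max |s|=10)
Stage 4 (SUM): sum[0..0]=7, sum[0..1]=17, sum[0..2]=27, sum[0..3]=37, sum[0..4]=47, sum[0..5]=57 -> [7, 17, 27, 37, 47, 57] (max |s|=57)
Overall max amplitude: 57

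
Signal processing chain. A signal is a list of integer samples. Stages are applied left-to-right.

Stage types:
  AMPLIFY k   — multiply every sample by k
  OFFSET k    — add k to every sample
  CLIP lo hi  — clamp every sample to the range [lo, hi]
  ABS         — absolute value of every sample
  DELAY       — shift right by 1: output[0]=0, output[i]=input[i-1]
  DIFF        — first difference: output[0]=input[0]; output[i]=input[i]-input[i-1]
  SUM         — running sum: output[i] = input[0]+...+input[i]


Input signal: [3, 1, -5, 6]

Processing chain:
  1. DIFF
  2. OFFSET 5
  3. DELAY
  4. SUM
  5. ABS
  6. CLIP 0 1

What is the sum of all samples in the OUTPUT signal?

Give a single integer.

Answer: 3

Derivation:
Input: [3, 1, -5, 6]
Stage 1 (DIFF): s[0]=3, 1-3=-2, -5-1=-6, 6--5=11 -> [3, -2, -6, 11]
Stage 2 (OFFSET 5): 3+5=8, -2+5=3, -6+5=-1, 11+5=16 -> [8, 3, -1, 16]
Stage 3 (DELAY): [0, 8, 3, -1] = [0, 8, 3, -1] -> [0, 8, 3, -1]
Stage 4 (SUM): sum[0..0]=0, sum[0..1]=8, sum[0..2]=11, sum[0..3]=10 -> [0, 8, 11, 10]
Stage 5 (ABS): |0|=0, |8|=8, |11|=11, |10|=10 -> [0, 8, 11, 10]
Stage 6 (CLIP 0 1): clip(0,0,1)=0, clip(8,0,1)=1, clip(11,0,1)=1, clip(10,0,1)=1 -> [0, 1, 1, 1]
Output sum: 3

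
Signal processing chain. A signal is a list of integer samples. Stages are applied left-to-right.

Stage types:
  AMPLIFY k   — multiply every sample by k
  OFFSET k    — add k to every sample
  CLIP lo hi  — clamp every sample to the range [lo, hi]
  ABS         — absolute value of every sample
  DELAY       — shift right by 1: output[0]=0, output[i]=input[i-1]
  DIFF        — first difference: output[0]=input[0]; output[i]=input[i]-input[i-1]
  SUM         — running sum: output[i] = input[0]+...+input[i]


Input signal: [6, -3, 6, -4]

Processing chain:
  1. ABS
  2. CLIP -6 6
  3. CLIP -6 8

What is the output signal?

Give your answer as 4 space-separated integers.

Answer: 6 3 6 4

Derivation:
Input: [6, -3, 6, -4]
Stage 1 (ABS): |6|=6, |-3|=3, |6|=6, |-4|=4 -> [6, 3, 6, 4]
Stage 2 (CLIP -6 6): clip(6,-6,6)=6, clip(3,-6,6)=3, clip(6,-6,6)=6, clip(4,-6,6)=4 -> [6, 3, 6, 4]
Stage 3 (CLIP -6 8): clip(6,-6,8)=6, clip(3,-6,8)=3, clip(6,-6,8)=6, clip(4,-6,8)=4 -> [6, 3, 6, 4]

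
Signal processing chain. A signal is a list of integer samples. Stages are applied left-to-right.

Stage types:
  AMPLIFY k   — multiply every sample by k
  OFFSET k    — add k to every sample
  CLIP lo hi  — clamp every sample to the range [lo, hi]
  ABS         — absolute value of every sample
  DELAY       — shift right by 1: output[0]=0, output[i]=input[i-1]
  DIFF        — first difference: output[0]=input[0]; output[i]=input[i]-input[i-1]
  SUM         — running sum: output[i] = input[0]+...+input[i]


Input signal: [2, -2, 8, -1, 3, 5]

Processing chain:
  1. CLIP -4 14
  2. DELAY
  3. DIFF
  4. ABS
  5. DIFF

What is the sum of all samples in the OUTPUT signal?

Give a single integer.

Answer: 4

Derivation:
Input: [2, -2, 8, -1, 3, 5]
Stage 1 (CLIP -4 14): clip(2,-4,14)=2, clip(-2,-4,14)=-2, clip(8,-4,14)=8, clip(-1,-4,14)=-1, clip(3,-4,14)=3, clip(5,-4,14)=5 -> [2, -2, 8, -1, 3, 5]
Stage 2 (DELAY): [0, 2, -2, 8, -1, 3] = [0, 2, -2, 8, -1, 3] -> [0, 2, -2, 8, -1, 3]
Stage 3 (DIFF): s[0]=0, 2-0=2, -2-2=-4, 8--2=10, -1-8=-9, 3--1=4 -> [0, 2, -4, 10, -9, 4]
Stage 4 (ABS): |0|=0, |2|=2, |-4|=4, |10|=10, |-9|=9, |4|=4 -> [0, 2, 4, 10, 9, 4]
Stage 5 (DIFF): s[0]=0, 2-0=2, 4-2=2, 10-4=6, 9-10=-1, 4-9=-5 -> [0, 2, 2, 6, -1, -5]
Output sum: 4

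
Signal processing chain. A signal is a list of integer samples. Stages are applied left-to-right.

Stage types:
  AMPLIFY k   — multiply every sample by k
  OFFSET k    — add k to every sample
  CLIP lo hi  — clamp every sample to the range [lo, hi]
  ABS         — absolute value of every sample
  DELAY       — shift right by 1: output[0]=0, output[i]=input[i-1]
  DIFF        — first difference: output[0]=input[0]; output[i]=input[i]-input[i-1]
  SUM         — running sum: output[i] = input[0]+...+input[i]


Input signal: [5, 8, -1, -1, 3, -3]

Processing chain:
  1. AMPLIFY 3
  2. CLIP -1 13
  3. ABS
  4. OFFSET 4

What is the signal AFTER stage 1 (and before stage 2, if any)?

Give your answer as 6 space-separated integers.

Input: [5, 8, -1, -1, 3, -3]
Stage 1 (AMPLIFY 3): 5*3=15, 8*3=24, -1*3=-3, -1*3=-3, 3*3=9, -3*3=-9 -> [15, 24, -3, -3, 9, -9]

Answer: 15 24 -3 -3 9 -9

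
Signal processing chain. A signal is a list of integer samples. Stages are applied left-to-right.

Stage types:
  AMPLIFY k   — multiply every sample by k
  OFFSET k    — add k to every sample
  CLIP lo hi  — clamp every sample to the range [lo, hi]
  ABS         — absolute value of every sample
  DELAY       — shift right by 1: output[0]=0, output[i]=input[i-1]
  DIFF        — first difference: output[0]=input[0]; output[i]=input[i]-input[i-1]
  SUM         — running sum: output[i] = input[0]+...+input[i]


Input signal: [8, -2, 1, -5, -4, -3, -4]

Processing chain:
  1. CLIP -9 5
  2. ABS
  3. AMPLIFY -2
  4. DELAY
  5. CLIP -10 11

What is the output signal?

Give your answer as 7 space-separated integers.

Input: [8, -2, 1, -5, -4, -3, -4]
Stage 1 (CLIP -9 5): clip(8,-9,5)=5, clip(-2,-9,5)=-2, clip(1,-9,5)=1, clip(-5,-9,5)=-5, clip(-4,-9,5)=-4, clip(-3,-9,5)=-3, clip(-4,-9,5)=-4 -> [5, -2, 1, -5, -4, -3, -4]
Stage 2 (ABS): |5|=5, |-2|=2, |1|=1, |-5|=5, |-4|=4, |-3|=3, |-4|=4 -> [5, 2, 1, 5, 4, 3, 4]
Stage 3 (AMPLIFY -2): 5*-2=-10, 2*-2=-4, 1*-2=-2, 5*-2=-10, 4*-2=-8, 3*-2=-6, 4*-2=-8 -> [-10, -4, -2, -10, -8, -6, -8]
Stage 4 (DELAY): [0, -10, -4, -2, -10, -8, -6] = [0, -10, -4, -2, -10, -8, -6] -> [0, -10, -4, -2, -10, -8, -6]
Stage 5 (CLIP -10 11): clip(0,-10,11)=0, clip(-10,-10,11)=-10, clip(-4,-10,11)=-4, clip(-2,-10,11)=-2, clip(-10,-10,11)=-10, clip(-8,-10,11)=-8, clip(-6,-10,11)=-6 -> [0, -10, -4, -2, -10, -8, -6]

Answer: 0 -10 -4 -2 -10 -8 -6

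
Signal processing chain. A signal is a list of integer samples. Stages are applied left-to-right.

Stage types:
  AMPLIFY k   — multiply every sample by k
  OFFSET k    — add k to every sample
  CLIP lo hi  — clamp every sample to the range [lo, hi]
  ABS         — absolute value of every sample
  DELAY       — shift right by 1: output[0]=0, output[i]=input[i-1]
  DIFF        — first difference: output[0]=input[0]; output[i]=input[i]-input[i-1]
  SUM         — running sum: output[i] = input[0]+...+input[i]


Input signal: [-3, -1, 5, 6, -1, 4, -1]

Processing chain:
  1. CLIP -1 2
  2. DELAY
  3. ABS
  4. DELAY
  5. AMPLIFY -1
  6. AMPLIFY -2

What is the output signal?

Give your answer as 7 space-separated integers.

Input: [-3, -1, 5, 6, -1, 4, -1]
Stage 1 (CLIP -1 2): clip(-3,-1,2)=-1, clip(-1,-1,2)=-1, clip(5,-1,2)=2, clip(6,-1,2)=2, clip(-1,-1,2)=-1, clip(4,-1,2)=2, clip(-1,-1,2)=-1 -> [-1, -1, 2, 2, -1, 2, -1]
Stage 2 (DELAY): [0, -1, -1, 2, 2, -1, 2] = [0, -1, -1, 2, 2, -1, 2] -> [0, -1, -1, 2, 2, -1, 2]
Stage 3 (ABS): |0|=0, |-1|=1, |-1|=1, |2|=2, |2|=2, |-1|=1, |2|=2 -> [0, 1, 1, 2, 2, 1, 2]
Stage 4 (DELAY): [0, 0, 1, 1, 2, 2, 1] = [0, 0, 1, 1, 2, 2, 1] -> [0, 0, 1, 1, 2, 2, 1]
Stage 5 (AMPLIFY -1): 0*-1=0, 0*-1=0, 1*-1=-1, 1*-1=-1, 2*-1=-2, 2*-1=-2, 1*-1=-1 -> [0, 0, -1, -1, -2, -2, -1]
Stage 6 (AMPLIFY -2): 0*-2=0, 0*-2=0, -1*-2=2, -1*-2=2, -2*-2=4, -2*-2=4, -1*-2=2 -> [0, 0, 2, 2, 4, 4, 2]

Answer: 0 0 2 2 4 4 2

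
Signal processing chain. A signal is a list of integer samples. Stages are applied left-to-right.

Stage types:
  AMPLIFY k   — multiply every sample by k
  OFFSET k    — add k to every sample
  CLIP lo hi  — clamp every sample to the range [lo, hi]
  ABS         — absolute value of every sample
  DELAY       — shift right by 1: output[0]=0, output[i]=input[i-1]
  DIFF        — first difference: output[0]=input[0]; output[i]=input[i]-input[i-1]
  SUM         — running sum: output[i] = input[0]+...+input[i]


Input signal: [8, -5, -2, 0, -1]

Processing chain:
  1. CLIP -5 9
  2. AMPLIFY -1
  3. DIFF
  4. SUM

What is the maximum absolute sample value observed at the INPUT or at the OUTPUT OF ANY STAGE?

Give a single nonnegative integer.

Answer: 13

Derivation:
Input: [8, -5, -2, 0, -1] (max |s|=8)
Stage 1 (CLIP -5 9): clip(8,-5,9)=8, clip(-5,-5,9)=-5, clip(-2,-5,9)=-2, clip(0,-5,9)=0, clip(-1,-5,9)=-1 -> [8, -5, -2, 0, -1] (max |s|=8)
Stage 2 (AMPLIFY -1): 8*-1=-8, -5*-1=5, -2*-1=2, 0*-1=0, -1*-1=1 -> [-8, 5, 2, 0, 1] (max |s|=8)
Stage 3 (DIFF): s[0]=-8, 5--8=13, 2-5=-3, 0-2=-2, 1-0=1 -> [-8, 13, -3, -2, 1] (max |s|=13)
Stage 4 (SUM): sum[0..0]=-8, sum[0..1]=5, sum[0..2]=2, sum[0..3]=0, sum[0..4]=1 -> [-8, 5, 2, 0, 1] (max |s|=8)
Overall max amplitude: 13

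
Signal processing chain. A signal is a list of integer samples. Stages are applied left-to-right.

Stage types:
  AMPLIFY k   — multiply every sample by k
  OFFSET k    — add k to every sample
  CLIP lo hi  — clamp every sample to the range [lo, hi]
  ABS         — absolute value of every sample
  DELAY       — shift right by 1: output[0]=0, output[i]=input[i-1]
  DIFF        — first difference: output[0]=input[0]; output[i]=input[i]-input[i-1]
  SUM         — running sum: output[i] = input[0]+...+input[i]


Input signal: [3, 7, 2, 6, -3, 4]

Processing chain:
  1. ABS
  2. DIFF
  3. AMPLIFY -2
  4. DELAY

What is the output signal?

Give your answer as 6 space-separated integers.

Input: [3, 7, 2, 6, -3, 4]
Stage 1 (ABS): |3|=3, |7|=7, |2|=2, |6|=6, |-3|=3, |4|=4 -> [3, 7, 2, 6, 3, 4]
Stage 2 (DIFF): s[0]=3, 7-3=4, 2-7=-5, 6-2=4, 3-6=-3, 4-3=1 -> [3, 4, -5, 4, -3, 1]
Stage 3 (AMPLIFY -2): 3*-2=-6, 4*-2=-8, -5*-2=10, 4*-2=-8, -3*-2=6, 1*-2=-2 -> [-6, -8, 10, -8, 6, -2]
Stage 4 (DELAY): [0, -6, -8, 10, -8, 6] = [0, -6, -8, 10, -8, 6] -> [0, -6, -8, 10, -8, 6]

Answer: 0 -6 -8 10 -8 6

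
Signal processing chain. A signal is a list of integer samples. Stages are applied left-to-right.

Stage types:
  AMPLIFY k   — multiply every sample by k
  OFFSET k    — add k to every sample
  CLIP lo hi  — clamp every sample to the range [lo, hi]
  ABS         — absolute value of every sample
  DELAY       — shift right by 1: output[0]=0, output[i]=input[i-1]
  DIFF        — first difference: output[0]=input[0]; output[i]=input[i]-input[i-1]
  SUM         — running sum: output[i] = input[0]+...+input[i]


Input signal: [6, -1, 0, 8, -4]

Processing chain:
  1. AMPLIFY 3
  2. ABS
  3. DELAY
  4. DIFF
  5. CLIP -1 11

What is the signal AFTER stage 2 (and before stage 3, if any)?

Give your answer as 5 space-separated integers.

Answer: 18 3 0 24 12

Derivation:
Input: [6, -1, 0, 8, -4]
Stage 1 (AMPLIFY 3): 6*3=18, -1*3=-3, 0*3=0, 8*3=24, -4*3=-12 -> [18, -3, 0, 24, -12]
Stage 2 (ABS): |18|=18, |-3|=3, |0|=0, |24|=24, |-12|=12 -> [18, 3, 0, 24, 12]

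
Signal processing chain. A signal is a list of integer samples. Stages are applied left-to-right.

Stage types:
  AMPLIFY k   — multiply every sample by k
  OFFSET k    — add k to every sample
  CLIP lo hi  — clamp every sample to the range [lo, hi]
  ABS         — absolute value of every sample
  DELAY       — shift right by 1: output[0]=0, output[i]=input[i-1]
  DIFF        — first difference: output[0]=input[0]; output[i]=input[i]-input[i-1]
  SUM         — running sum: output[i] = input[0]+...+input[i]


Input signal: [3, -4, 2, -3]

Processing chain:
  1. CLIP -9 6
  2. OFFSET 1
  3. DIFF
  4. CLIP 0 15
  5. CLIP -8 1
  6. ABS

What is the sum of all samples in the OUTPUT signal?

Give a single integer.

Answer: 2

Derivation:
Input: [3, -4, 2, -3]
Stage 1 (CLIP -9 6): clip(3,-9,6)=3, clip(-4,-9,6)=-4, clip(2,-9,6)=2, clip(-3,-9,6)=-3 -> [3, -4, 2, -3]
Stage 2 (OFFSET 1): 3+1=4, -4+1=-3, 2+1=3, -3+1=-2 -> [4, -3, 3, -2]
Stage 3 (DIFF): s[0]=4, -3-4=-7, 3--3=6, -2-3=-5 -> [4, -7, 6, -5]
Stage 4 (CLIP 0 15): clip(4,0,15)=4, clip(-7,0,15)=0, clip(6,0,15)=6, clip(-5,0,15)=0 -> [4, 0, 6, 0]
Stage 5 (CLIP -8 1): clip(4,-8,1)=1, clip(0,-8,1)=0, clip(6,-8,1)=1, clip(0,-8,1)=0 -> [1, 0, 1, 0]
Stage 6 (ABS): |1|=1, |0|=0, |1|=1, |0|=0 -> [1, 0, 1, 0]
Output sum: 2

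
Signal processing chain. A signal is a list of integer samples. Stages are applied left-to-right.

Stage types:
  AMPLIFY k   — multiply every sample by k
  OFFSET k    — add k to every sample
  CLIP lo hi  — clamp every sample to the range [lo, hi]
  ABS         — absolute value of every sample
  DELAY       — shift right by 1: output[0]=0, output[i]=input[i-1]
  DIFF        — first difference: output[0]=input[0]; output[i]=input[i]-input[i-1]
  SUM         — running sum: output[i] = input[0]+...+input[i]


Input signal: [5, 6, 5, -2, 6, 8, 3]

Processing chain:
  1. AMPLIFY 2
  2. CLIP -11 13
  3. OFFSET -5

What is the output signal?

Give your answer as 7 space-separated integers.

Answer: 5 7 5 -9 7 8 1

Derivation:
Input: [5, 6, 5, -2, 6, 8, 3]
Stage 1 (AMPLIFY 2): 5*2=10, 6*2=12, 5*2=10, -2*2=-4, 6*2=12, 8*2=16, 3*2=6 -> [10, 12, 10, -4, 12, 16, 6]
Stage 2 (CLIP -11 13): clip(10,-11,13)=10, clip(12,-11,13)=12, clip(10,-11,13)=10, clip(-4,-11,13)=-4, clip(12,-11,13)=12, clip(16,-11,13)=13, clip(6,-11,13)=6 -> [10, 12, 10, -4, 12, 13, 6]
Stage 3 (OFFSET -5): 10+-5=5, 12+-5=7, 10+-5=5, -4+-5=-9, 12+-5=7, 13+-5=8, 6+-5=1 -> [5, 7, 5, -9, 7, 8, 1]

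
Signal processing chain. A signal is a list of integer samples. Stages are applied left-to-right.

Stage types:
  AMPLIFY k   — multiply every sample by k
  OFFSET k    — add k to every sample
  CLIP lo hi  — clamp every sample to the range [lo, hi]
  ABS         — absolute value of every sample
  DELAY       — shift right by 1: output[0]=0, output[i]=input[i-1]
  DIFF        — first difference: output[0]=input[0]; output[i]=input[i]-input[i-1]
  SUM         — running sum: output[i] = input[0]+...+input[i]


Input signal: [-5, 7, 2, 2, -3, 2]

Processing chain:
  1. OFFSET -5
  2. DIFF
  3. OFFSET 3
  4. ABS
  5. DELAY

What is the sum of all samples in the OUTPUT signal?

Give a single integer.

Input: [-5, 7, 2, 2, -3, 2]
Stage 1 (OFFSET -5): -5+-5=-10, 7+-5=2, 2+-5=-3, 2+-5=-3, -3+-5=-8, 2+-5=-3 -> [-10, 2, -3, -3, -8, -3]
Stage 2 (DIFF): s[0]=-10, 2--10=12, -3-2=-5, -3--3=0, -8--3=-5, -3--8=5 -> [-10, 12, -5, 0, -5, 5]
Stage 3 (OFFSET 3): -10+3=-7, 12+3=15, -5+3=-2, 0+3=3, -5+3=-2, 5+3=8 -> [-7, 15, -2, 3, -2, 8]
Stage 4 (ABS): |-7|=7, |15|=15, |-2|=2, |3|=3, |-2|=2, |8|=8 -> [7, 15, 2, 3, 2, 8]
Stage 5 (DELAY): [0, 7, 15, 2, 3, 2] = [0, 7, 15, 2, 3, 2] -> [0, 7, 15, 2, 3, 2]
Output sum: 29

Answer: 29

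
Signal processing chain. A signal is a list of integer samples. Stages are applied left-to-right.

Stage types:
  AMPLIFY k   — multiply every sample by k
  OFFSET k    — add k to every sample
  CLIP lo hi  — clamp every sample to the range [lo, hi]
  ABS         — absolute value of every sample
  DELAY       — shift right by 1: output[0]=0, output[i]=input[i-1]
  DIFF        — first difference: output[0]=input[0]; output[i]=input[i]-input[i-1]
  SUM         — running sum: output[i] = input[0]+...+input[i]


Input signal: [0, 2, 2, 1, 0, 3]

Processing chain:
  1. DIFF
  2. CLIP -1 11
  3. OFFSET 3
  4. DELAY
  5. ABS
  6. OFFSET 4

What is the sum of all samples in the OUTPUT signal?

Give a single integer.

Input: [0, 2, 2, 1, 0, 3]
Stage 1 (DIFF): s[0]=0, 2-0=2, 2-2=0, 1-2=-1, 0-1=-1, 3-0=3 -> [0, 2, 0, -1, -1, 3]
Stage 2 (CLIP -1 11): clip(0,-1,11)=0, clip(2,-1,11)=2, clip(0,-1,11)=0, clip(-1,-1,11)=-1, clip(-1,-1,11)=-1, clip(3,-1,11)=3 -> [0, 2, 0, -1, -1, 3]
Stage 3 (OFFSET 3): 0+3=3, 2+3=5, 0+3=3, -1+3=2, -1+3=2, 3+3=6 -> [3, 5, 3, 2, 2, 6]
Stage 4 (DELAY): [0, 3, 5, 3, 2, 2] = [0, 3, 5, 3, 2, 2] -> [0, 3, 5, 3, 2, 2]
Stage 5 (ABS): |0|=0, |3|=3, |5|=5, |3|=3, |2|=2, |2|=2 -> [0, 3, 5, 3, 2, 2]
Stage 6 (OFFSET 4): 0+4=4, 3+4=7, 5+4=9, 3+4=7, 2+4=6, 2+4=6 -> [4, 7, 9, 7, 6, 6]
Output sum: 39

Answer: 39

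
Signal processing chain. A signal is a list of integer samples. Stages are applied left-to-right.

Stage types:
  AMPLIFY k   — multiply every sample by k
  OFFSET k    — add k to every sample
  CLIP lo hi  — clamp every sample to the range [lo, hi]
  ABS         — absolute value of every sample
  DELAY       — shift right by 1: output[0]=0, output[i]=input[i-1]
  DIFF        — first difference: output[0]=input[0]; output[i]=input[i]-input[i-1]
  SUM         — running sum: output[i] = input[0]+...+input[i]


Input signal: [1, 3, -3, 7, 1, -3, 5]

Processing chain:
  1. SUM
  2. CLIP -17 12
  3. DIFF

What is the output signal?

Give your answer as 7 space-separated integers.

Input: [1, 3, -3, 7, 1, -3, 5]
Stage 1 (SUM): sum[0..0]=1, sum[0..1]=4, sum[0..2]=1, sum[0..3]=8, sum[0..4]=9, sum[0..5]=6, sum[0..6]=11 -> [1, 4, 1, 8, 9, 6, 11]
Stage 2 (CLIP -17 12): clip(1,-17,12)=1, clip(4,-17,12)=4, clip(1,-17,12)=1, clip(8,-17,12)=8, clip(9,-17,12)=9, clip(6,-17,12)=6, clip(11,-17,12)=11 -> [1, 4, 1, 8, 9, 6, 11]
Stage 3 (DIFF): s[0]=1, 4-1=3, 1-4=-3, 8-1=7, 9-8=1, 6-9=-3, 11-6=5 -> [1, 3, -3, 7, 1, -3, 5]

Answer: 1 3 -3 7 1 -3 5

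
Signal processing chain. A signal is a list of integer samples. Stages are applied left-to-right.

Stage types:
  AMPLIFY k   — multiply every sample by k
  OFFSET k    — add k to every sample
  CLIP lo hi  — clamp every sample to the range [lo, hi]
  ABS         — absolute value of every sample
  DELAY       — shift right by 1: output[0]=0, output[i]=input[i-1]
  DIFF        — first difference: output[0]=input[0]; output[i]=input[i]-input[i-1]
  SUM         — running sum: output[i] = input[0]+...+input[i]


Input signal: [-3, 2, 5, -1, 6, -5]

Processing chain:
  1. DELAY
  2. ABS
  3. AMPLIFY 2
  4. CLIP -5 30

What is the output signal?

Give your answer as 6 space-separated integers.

Input: [-3, 2, 5, -1, 6, -5]
Stage 1 (DELAY): [0, -3, 2, 5, -1, 6] = [0, -3, 2, 5, -1, 6] -> [0, -3, 2, 5, -1, 6]
Stage 2 (ABS): |0|=0, |-3|=3, |2|=2, |5|=5, |-1|=1, |6|=6 -> [0, 3, 2, 5, 1, 6]
Stage 3 (AMPLIFY 2): 0*2=0, 3*2=6, 2*2=4, 5*2=10, 1*2=2, 6*2=12 -> [0, 6, 4, 10, 2, 12]
Stage 4 (CLIP -5 30): clip(0,-5,30)=0, clip(6,-5,30)=6, clip(4,-5,30)=4, clip(10,-5,30)=10, clip(2,-5,30)=2, clip(12,-5,30)=12 -> [0, 6, 4, 10, 2, 12]

Answer: 0 6 4 10 2 12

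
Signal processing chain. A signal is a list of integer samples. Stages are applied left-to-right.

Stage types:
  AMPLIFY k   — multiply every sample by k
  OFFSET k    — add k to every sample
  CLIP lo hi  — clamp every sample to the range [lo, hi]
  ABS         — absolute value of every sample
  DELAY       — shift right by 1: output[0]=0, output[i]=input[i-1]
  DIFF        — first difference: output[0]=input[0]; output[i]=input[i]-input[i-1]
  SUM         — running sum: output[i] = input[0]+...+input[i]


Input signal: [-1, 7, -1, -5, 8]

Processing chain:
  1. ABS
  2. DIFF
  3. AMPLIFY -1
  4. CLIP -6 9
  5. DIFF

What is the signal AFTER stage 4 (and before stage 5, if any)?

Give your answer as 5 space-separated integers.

Answer: -1 -6 6 -4 -3

Derivation:
Input: [-1, 7, -1, -5, 8]
Stage 1 (ABS): |-1|=1, |7|=7, |-1|=1, |-5|=5, |8|=8 -> [1, 7, 1, 5, 8]
Stage 2 (DIFF): s[0]=1, 7-1=6, 1-7=-6, 5-1=4, 8-5=3 -> [1, 6, -6, 4, 3]
Stage 3 (AMPLIFY -1): 1*-1=-1, 6*-1=-6, -6*-1=6, 4*-1=-4, 3*-1=-3 -> [-1, -6, 6, -4, -3]
Stage 4 (CLIP -6 9): clip(-1,-6,9)=-1, clip(-6,-6,9)=-6, clip(6,-6,9)=6, clip(-4,-6,9)=-4, clip(-3,-6,9)=-3 -> [-1, -6, 6, -4, -3]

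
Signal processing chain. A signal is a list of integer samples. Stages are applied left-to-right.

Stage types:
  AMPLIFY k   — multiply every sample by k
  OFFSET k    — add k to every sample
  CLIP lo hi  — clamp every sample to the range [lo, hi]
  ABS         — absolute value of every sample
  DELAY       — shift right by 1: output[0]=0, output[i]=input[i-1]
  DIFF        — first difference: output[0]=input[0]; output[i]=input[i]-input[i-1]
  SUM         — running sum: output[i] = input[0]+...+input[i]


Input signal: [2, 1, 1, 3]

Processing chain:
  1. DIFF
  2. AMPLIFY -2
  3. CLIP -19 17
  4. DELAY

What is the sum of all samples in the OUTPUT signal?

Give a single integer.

Input: [2, 1, 1, 3]
Stage 1 (DIFF): s[0]=2, 1-2=-1, 1-1=0, 3-1=2 -> [2, -1, 0, 2]
Stage 2 (AMPLIFY -2): 2*-2=-4, -1*-2=2, 0*-2=0, 2*-2=-4 -> [-4, 2, 0, -4]
Stage 3 (CLIP -19 17): clip(-4,-19,17)=-4, clip(2,-19,17)=2, clip(0,-19,17)=0, clip(-4,-19,17)=-4 -> [-4, 2, 0, -4]
Stage 4 (DELAY): [0, -4, 2, 0] = [0, -4, 2, 0] -> [0, -4, 2, 0]
Output sum: -2

Answer: -2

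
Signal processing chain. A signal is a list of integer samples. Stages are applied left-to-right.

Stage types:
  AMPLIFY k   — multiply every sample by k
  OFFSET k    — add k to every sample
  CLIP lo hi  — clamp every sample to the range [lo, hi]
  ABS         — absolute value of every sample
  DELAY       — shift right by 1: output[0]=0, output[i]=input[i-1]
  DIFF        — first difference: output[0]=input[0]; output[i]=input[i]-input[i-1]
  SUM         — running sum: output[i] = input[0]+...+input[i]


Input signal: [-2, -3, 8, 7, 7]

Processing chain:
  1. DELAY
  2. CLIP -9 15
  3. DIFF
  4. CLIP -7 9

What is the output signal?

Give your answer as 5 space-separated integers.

Answer: 0 -2 -1 9 -1

Derivation:
Input: [-2, -3, 8, 7, 7]
Stage 1 (DELAY): [0, -2, -3, 8, 7] = [0, -2, -3, 8, 7] -> [0, -2, -3, 8, 7]
Stage 2 (CLIP -9 15): clip(0,-9,15)=0, clip(-2,-9,15)=-2, clip(-3,-9,15)=-3, clip(8,-9,15)=8, clip(7,-9,15)=7 -> [0, -2, -3, 8, 7]
Stage 3 (DIFF): s[0]=0, -2-0=-2, -3--2=-1, 8--3=11, 7-8=-1 -> [0, -2, -1, 11, -1]
Stage 4 (CLIP -7 9): clip(0,-7,9)=0, clip(-2,-7,9)=-2, clip(-1,-7,9)=-1, clip(11,-7,9)=9, clip(-1,-7,9)=-1 -> [0, -2, -1, 9, -1]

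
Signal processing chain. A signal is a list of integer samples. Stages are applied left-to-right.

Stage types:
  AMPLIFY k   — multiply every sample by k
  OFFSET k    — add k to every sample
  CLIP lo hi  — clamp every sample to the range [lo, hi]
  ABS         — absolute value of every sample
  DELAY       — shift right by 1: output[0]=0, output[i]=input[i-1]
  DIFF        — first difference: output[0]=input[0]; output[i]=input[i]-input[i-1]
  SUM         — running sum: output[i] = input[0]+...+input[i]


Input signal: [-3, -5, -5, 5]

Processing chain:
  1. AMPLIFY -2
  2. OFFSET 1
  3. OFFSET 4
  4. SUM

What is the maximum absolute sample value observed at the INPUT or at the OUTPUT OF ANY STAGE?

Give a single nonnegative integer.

Answer: 41

Derivation:
Input: [-3, -5, -5, 5] (max |s|=5)
Stage 1 (AMPLIFY -2): -3*-2=6, -5*-2=10, -5*-2=10, 5*-2=-10 -> [6, 10, 10, -10] (max |s|=10)
Stage 2 (OFFSET 1): 6+1=7, 10+1=11, 10+1=11, -10+1=-9 -> [7, 11, 11, -9] (max |s|=11)
Stage 3 (OFFSET 4): 7+4=11, 11+4=15, 11+4=15, -9+4=-5 -> [11, 15, 15, -5] (max |s|=15)
Stage 4 (SUM): sum[0..0]=11, sum[0..1]=26, sum[0..2]=41, sum[0..3]=36 -> [11, 26, 41, 36] (max |s|=41)
Overall max amplitude: 41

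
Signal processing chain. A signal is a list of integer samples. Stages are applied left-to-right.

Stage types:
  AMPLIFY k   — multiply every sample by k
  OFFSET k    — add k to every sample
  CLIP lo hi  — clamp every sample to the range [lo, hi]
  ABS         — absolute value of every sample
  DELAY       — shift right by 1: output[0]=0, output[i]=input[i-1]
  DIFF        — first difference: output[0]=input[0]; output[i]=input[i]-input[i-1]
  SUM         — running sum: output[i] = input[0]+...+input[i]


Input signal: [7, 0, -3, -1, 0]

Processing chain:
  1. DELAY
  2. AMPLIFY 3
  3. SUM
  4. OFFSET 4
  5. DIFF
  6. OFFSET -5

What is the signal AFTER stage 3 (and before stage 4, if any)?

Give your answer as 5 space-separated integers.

Input: [7, 0, -3, -1, 0]
Stage 1 (DELAY): [0, 7, 0, -3, -1] = [0, 7, 0, -3, -1] -> [0, 7, 0, -3, -1]
Stage 2 (AMPLIFY 3): 0*3=0, 7*3=21, 0*3=0, -3*3=-9, -1*3=-3 -> [0, 21, 0, -9, -3]
Stage 3 (SUM): sum[0..0]=0, sum[0..1]=21, sum[0..2]=21, sum[0..3]=12, sum[0..4]=9 -> [0, 21, 21, 12, 9]

Answer: 0 21 21 12 9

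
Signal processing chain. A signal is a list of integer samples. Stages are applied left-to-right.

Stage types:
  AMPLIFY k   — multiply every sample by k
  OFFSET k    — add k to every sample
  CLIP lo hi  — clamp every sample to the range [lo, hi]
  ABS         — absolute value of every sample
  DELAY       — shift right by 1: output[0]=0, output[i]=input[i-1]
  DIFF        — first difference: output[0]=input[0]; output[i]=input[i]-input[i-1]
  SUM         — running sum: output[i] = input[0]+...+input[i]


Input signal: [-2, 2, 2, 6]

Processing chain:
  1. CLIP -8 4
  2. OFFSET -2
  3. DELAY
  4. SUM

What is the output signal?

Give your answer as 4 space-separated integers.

Answer: 0 -4 -4 -4

Derivation:
Input: [-2, 2, 2, 6]
Stage 1 (CLIP -8 4): clip(-2,-8,4)=-2, clip(2,-8,4)=2, clip(2,-8,4)=2, clip(6,-8,4)=4 -> [-2, 2, 2, 4]
Stage 2 (OFFSET -2): -2+-2=-4, 2+-2=0, 2+-2=0, 4+-2=2 -> [-4, 0, 0, 2]
Stage 3 (DELAY): [0, -4, 0, 0] = [0, -4, 0, 0] -> [0, -4, 0, 0]
Stage 4 (SUM): sum[0..0]=0, sum[0..1]=-4, sum[0..2]=-4, sum[0..3]=-4 -> [0, -4, -4, -4]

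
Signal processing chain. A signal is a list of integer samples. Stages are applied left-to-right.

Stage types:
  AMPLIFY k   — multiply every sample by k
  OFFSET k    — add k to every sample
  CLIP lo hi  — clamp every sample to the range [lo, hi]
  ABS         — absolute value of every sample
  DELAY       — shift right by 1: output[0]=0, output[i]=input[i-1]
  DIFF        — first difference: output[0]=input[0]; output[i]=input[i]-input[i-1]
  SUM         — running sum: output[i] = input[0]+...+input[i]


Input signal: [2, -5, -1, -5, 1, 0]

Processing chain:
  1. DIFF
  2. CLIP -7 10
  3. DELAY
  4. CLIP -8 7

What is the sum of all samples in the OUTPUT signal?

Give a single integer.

Input: [2, -5, -1, -5, 1, 0]
Stage 1 (DIFF): s[0]=2, -5-2=-7, -1--5=4, -5--1=-4, 1--5=6, 0-1=-1 -> [2, -7, 4, -4, 6, -1]
Stage 2 (CLIP -7 10): clip(2,-7,10)=2, clip(-7,-7,10)=-7, clip(4,-7,10)=4, clip(-4,-7,10)=-4, clip(6,-7,10)=6, clip(-1,-7,10)=-1 -> [2, -7, 4, -4, 6, -1]
Stage 3 (DELAY): [0, 2, -7, 4, -4, 6] = [0, 2, -7, 4, -4, 6] -> [0, 2, -7, 4, -4, 6]
Stage 4 (CLIP -8 7): clip(0,-8,7)=0, clip(2,-8,7)=2, clip(-7,-8,7)=-7, clip(4,-8,7)=4, clip(-4,-8,7)=-4, clip(6,-8,7)=6 -> [0, 2, -7, 4, -4, 6]
Output sum: 1

Answer: 1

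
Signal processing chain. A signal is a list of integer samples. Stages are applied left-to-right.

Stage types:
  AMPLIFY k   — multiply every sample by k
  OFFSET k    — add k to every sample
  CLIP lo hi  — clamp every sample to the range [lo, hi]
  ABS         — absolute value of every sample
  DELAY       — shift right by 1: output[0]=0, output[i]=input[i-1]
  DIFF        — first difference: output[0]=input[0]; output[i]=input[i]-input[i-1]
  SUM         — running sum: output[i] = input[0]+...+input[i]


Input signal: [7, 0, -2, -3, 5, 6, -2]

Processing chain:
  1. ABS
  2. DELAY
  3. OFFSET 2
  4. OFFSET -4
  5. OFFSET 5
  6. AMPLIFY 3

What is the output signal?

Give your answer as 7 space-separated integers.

Input: [7, 0, -2, -3, 5, 6, -2]
Stage 1 (ABS): |7|=7, |0|=0, |-2|=2, |-3|=3, |5|=5, |6|=6, |-2|=2 -> [7, 0, 2, 3, 5, 6, 2]
Stage 2 (DELAY): [0, 7, 0, 2, 3, 5, 6] = [0, 7, 0, 2, 3, 5, 6] -> [0, 7, 0, 2, 3, 5, 6]
Stage 3 (OFFSET 2): 0+2=2, 7+2=9, 0+2=2, 2+2=4, 3+2=5, 5+2=7, 6+2=8 -> [2, 9, 2, 4, 5, 7, 8]
Stage 4 (OFFSET -4): 2+-4=-2, 9+-4=5, 2+-4=-2, 4+-4=0, 5+-4=1, 7+-4=3, 8+-4=4 -> [-2, 5, -2, 0, 1, 3, 4]
Stage 5 (OFFSET 5): -2+5=3, 5+5=10, -2+5=3, 0+5=5, 1+5=6, 3+5=8, 4+5=9 -> [3, 10, 3, 5, 6, 8, 9]
Stage 6 (AMPLIFY 3): 3*3=9, 10*3=30, 3*3=9, 5*3=15, 6*3=18, 8*3=24, 9*3=27 -> [9, 30, 9, 15, 18, 24, 27]

Answer: 9 30 9 15 18 24 27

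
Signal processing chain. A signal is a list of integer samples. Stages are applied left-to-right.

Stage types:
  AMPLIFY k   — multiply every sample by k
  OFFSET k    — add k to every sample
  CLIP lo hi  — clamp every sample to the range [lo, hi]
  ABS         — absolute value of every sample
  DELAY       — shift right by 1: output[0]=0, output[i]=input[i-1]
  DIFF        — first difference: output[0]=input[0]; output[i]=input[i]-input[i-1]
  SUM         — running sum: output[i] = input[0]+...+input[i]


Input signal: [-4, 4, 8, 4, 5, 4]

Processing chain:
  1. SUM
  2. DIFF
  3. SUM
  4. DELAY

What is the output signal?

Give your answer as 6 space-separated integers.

Answer: 0 -4 0 8 12 17

Derivation:
Input: [-4, 4, 8, 4, 5, 4]
Stage 1 (SUM): sum[0..0]=-4, sum[0..1]=0, sum[0..2]=8, sum[0..3]=12, sum[0..4]=17, sum[0..5]=21 -> [-4, 0, 8, 12, 17, 21]
Stage 2 (DIFF): s[0]=-4, 0--4=4, 8-0=8, 12-8=4, 17-12=5, 21-17=4 -> [-4, 4, 8, 4, 5, 4]
Stage 3 (SUM): sum[0..0]=-4, sum[0..1]=0, sum[0..2]=8, sum[0..3]=12, sum[0..4]=17, sum[0..5]=21 -> [-4, 0, 8, 12, 17, 21]
Stage 4 (DELAY): [0, -4, 0, 8, 12, 17] = [0, -4, 0, 8, 12, 17] -> [0, -4, 0, 8, 12, 17]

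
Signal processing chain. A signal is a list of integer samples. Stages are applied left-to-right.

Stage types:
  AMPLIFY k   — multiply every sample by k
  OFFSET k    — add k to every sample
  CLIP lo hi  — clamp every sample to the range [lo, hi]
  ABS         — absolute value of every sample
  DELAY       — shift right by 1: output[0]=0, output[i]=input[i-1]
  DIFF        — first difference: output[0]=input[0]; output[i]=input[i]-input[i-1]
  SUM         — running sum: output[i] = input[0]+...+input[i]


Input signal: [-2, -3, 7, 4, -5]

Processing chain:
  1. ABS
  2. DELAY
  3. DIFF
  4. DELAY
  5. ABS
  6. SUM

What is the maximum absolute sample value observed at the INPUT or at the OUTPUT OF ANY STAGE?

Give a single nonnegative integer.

Input: [-2, -3, 7, 4, -5] (max |s|=7)
Stage 1 (ABS): |-2|=2, |-3|=3, |7|=7, |4|=4, |-5|=5 -> [2, 3, 7, 4, 5] (max |s|=7)
Stage 2 (DELAY): [0, 2, 3, 7, 4] = [0, 2, 3, 7, 4] -> [0, 2, 3, 7, 4] (max |s|=7)
Stage 3 (DIFF): s[0]=0, 2-0=2, 3-2=1, 7-3=4, 4-7=-3 -> [0, 2, 1, 4, -3] (max |s|=4)
Stage 4 (DELAY): [0, 0, 2, 1, 4] = [0, 0, 2, 1, 4] -> [0, 0, 2, 1, 4] (max |s|=4)
Stage 5 (ABS): |0|=0, |0|=0, |2|=2, |1|=1, |4|=4 -> [0, 0, 2, 1, 4] (max |s|=4)
Stage 6 (SUM): sum[0..0]=0, sum[0..1]=0, sum[0..2]=2, sum[0..3]=3, sum[0..4]=7 -> [0, 0, 2, 3, 7] (max |s|=7)
Overall max amplitude: 7

Answer: 7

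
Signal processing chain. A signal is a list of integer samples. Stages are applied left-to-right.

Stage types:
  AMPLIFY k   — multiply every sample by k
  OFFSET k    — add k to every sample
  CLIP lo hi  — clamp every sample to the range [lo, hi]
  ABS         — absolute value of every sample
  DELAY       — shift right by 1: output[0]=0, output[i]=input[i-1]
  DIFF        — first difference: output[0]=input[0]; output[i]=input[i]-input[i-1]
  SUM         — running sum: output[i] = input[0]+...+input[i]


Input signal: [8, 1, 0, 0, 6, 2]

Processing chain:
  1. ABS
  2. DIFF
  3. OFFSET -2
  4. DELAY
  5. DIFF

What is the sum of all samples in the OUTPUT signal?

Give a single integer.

Answer: 4

Derivation:
Input: [8, 1, 0, 0, 6, 2]
Stage 1 (ABS): |8|=8, |1|=1, |0|=0, |0|=0, |6|=6, |2|=2 -> [8, 1, 0, 0, 6, 2]
Stage 2 (DIFF): s[0]=8, 1-8=-7, 0-1=-1, 0-0=0, 6-0=6, 2-6=-4 -> [8, -7, -1, 0, 6, -4]
Stage 3 (OFFSET -2): 8+-2=6, -7+-2=-9, -1+-2=-3, 0+-2=-2, 6+-2=4, -4+-2=-6 -> [6, -9, -3, -2, 4, -6]
Stage 4 (DELAY): [0, 6, -9, -3, -2, 4] = [0, 6, -9, -3, -2, 4] -> [0, 6, -9, -3, -2, 4]
Stage 5 (DIFF): s[0]=0, 6-0=6, -9-6=-15, -3--9=6, -2--3=1, 4--2=6 -> [0, 6, -15, 6, 1, 6]
Output sum: 4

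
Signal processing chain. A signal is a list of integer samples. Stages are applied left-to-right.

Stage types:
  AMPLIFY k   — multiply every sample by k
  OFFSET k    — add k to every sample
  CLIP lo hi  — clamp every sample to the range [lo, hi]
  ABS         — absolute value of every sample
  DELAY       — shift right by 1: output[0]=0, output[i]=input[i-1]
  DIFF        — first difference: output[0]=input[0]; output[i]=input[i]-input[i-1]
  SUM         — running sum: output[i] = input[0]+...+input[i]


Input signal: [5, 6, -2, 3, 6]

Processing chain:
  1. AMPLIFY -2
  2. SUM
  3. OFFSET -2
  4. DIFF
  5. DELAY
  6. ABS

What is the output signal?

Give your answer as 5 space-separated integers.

Input: [5, 6, -2, 3, 6]
Stage 1 (AMPLIFY -2): 5*-2=-10, 6*-2=-12, -2*-2=4, 3*-2=-6, 6*-2=-12 -> [-10, -12, 4, -6, -12]
Stage 2 (SUM): sum[0..0]=-10, sum[0..1]=-22, sum[0..2]=-18, sum[0..3]=-24, sum[0..4]=-36 -> [-10, -22, -18, -24, -36]
Stage 3 (OFFSET -2): -10+-2=-12, -22+-2=-24, -18+-2=-20, -24+-2=-26, -36+-2=-38 -> [-12, -24, -20, -26, -38]
Stage 4 (DIFF): s[0]=-12, -24--12=-12, -20--24=4, -26--20=-6, -38--26=-12 -> [-12, -12, 4, -6, -12]
Stage 5 (DELAY): [0, -12, -12, 4, -6] = [0, -12, -12, 4, -6] -> [0, -12, -12, 4, -6]
Stage 6 (ABS): |0|=0, |-12|=12, |-12|=12, |4|=4, |-6|=6 -> [0, 12, 12, 4, 6]

Answer: 0 12 12 4 6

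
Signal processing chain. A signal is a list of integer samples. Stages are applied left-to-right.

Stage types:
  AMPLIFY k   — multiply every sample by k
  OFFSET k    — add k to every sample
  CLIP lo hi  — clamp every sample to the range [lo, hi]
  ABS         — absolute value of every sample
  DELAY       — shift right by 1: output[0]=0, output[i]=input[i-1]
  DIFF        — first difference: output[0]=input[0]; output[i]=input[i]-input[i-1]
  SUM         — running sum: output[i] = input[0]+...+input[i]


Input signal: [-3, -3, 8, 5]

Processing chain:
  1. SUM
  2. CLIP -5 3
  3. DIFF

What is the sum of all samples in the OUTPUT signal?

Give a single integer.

Input: [-3, -3, 8, 5]
Stage 1 (SUM): sum[0..0]=-3, sum[0..1]=-6, sum[0..2]=2, sum[0..3]=7 -> [-3, -6, 2, 7]
Stage 2 (CLIP -5 3): clip(-3,-5,3)=-3, clip(-6,-5,3)=-5, clip(2,-5,3)=2, clip(7,-5,3)=3 -> [-3, -5, 2, 3]
Stage 3 (DIFF): s[0]=-3, -5--3=-2, 2--5=7, 3-2=1 -> [-3, -2, 7, 1]
Output sum: 3

Answer: 3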